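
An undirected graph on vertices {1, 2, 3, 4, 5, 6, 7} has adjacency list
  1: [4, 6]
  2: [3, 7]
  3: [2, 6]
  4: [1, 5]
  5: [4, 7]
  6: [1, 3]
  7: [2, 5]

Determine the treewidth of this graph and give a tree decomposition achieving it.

Treewidth 2.
Bags: B1 = {1, 4, 6}  B2 = {4, 5, 6}  B3 = {5, 6, 7}  B4 = {2, 6, 7}  B5 = {2, 3, 6}
Tree: B1–B2, B2–B3, B3–B4, B4–B5

Each bag holds 3 vertices, so the decomposition has width 2, which upper-bounds the treewidth. For the lower bound, G contains the cycle 6–1–4–5–7–2–3–6, so G is not a forest; only forests have treewidth ≤ 1, hence tw(G) ≥ 2. Hence tw(G) = 2 exactly.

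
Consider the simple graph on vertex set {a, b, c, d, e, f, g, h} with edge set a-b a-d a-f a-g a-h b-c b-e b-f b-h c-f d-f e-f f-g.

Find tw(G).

2

A width-2 tree decomposition is:
Bags: B1 = {a, f, g}  B2 = {a, b, f}  B3 = {b, c, f}  B4 = {a, d, f}  B5 = {a, b, h}  B6 = {b, e, f}
Tree: B1–B2, B2–B3, B2–B4, B2–B5, B3–B6
Every bag has size at most 3, so the width is 3 − 1 = 2 and tw(G) ≤ 2. Conversely, {a, b, h} is a clique of size 3, and the vertices of any clique must share a bag in every tree decomposition; so some bag has ≥ 3 vertices and tw(G) ≥ 2. Therefore the treewidth is 2.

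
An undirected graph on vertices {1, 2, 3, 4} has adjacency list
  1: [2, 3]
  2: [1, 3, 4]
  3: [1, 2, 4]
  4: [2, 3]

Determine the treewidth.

A width-2 tree decomposition is:
Bags: B1 = {1, 2, 3}  B2 = {2, 3, 4}
Tree: B1–B2
Every bag has size at most 3, so the width is 3 − 1 = 2 and tw(G) ≤ 2. For the lower bound, the 3 vertices {1, 2, 3} are pairwise adjacent, and any tree decomposition puts a clique entirely inside one bag — forcing width ≥ 2. Hence tw(G) = 2 exactly.

2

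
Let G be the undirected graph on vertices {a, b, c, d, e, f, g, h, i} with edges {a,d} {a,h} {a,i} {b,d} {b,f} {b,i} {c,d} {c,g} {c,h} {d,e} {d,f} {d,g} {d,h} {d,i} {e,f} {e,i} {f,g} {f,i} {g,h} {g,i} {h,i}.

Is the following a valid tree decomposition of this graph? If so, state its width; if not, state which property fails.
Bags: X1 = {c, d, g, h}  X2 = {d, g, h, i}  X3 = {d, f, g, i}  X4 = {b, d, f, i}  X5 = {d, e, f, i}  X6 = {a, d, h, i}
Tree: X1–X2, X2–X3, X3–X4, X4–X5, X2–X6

Yes; width 3.

Vertex coverage: the bags together contain {a, b, c, d, e, f, g, h, i}, the full vertex set. Edge coverage: each edge of G has both endpoints in at least one bag. Running intersection: for every vertex, the bags containing it form a connected subtree. All three properties hold, so this is a valid tree decomposition of width max|bag| − 1 = 3, and hence tw(G) ≤ 3.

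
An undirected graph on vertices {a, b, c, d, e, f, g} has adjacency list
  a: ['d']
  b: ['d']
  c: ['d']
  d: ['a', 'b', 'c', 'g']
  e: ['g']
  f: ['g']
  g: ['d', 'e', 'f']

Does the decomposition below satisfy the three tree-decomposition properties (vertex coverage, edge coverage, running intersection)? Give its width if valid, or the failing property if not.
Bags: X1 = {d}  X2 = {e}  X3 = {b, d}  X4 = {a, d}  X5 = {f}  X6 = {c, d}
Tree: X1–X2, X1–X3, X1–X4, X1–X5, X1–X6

No — vertex g appears in no bag.

A tree decomposition must satisfy three properties: every vertex lies in some bag; for every edge, both endpoints lie together in some bag; and for every vertex, the bags containing it form a connected subtree. Here vertex g appears in no bag, so the decomposition is invalid.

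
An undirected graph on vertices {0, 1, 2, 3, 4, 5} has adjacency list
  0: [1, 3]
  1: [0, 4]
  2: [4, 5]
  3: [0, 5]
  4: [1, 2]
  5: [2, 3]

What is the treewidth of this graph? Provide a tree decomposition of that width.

Each bag holds 3 vertices, so the decomposition has width 2, which upper-bounds the treewidth. The edges 0–3–5–2–4–1–0 form a cycle, so G is not a tree and its treewidth is at least 2. Hence tw(G) = 2 exactly.

Treewidth 2.
Bags: B1 = {0, 3, 5}  B2 = {0, 2, 5}  B3 = {0, 2, 4}  B4 = {0, 1, 4}
Tree: B1–B2, B2–B3, B3–B4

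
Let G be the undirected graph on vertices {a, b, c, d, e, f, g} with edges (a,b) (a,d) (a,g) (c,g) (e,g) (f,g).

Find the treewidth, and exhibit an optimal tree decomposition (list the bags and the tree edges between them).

Every bag has size at most 2, so the width is 2 − 1 = 1 and tw(G) ≤ 1. G has an edge, so its treewidth is at least 1. Therefore the treewidth is 1.

Treewidth 1.
One such decomposition:
Bags: B1 = {f, g}  B2 = {a, g}  B3 = {c, g}  B4 = {a, d}  B5 = {a, b}  B6 = {e, g}
Tree: B1–B2, B1–B3, B2–B4, B4–B5, B2–B6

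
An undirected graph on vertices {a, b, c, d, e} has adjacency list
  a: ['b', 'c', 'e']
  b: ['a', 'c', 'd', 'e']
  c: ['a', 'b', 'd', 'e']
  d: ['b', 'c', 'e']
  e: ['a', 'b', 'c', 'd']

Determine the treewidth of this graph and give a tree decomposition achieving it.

Each bag holds 4 vertices, so the decomposition has width 3, which upper-bounds the treewidth. Conversely, {b, c, d, e} is a clique of size 4, and the vertices of any clique must share a bag in every tree decomposition; so some bag has ≥ 4 vertices and tw(G) ≥ 3. Therefore the treewidth is 3.

Treewidth 3.
Bags: B1 = {b, c, d, e}  B2 = {a, b, c, e}
Tree: B1–B2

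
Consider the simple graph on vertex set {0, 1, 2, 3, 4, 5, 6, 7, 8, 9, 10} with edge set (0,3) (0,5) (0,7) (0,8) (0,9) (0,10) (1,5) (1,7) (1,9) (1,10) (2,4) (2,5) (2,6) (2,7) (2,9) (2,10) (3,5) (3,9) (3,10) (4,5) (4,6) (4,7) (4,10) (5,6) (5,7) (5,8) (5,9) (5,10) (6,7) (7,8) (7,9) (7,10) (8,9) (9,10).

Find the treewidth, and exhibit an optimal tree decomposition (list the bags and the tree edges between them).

Treewidth 4.
Bags: B1 = {2, 5, 7, 9, 10}  B2 = {1, 5, 7, 9, 10}  B3 = {0, 5, 7, 9, 10}  B4 = {2, 4, 5, 7, 10}  B5 = {0, 5, 7, 8, 9}  B6 = {0, 3, 5, 9, 10}  B7 = {2, 4, 5, 6, 7}
Tree: B1–B2, B1–B3, B1–B4, B3–B5, B3–B6, B4–B7

Each bag holds 5 vertices, so the decomposition has width 4, which upper-bounds the treewidth. On the other hand G contains the 5-clique {0, 3, 5, 9, 10}. A clique must lie in a single bag of any decomposition, so no decomposition can have width below 4. The upper and lower bounds meet at 4, so that is the treewidth.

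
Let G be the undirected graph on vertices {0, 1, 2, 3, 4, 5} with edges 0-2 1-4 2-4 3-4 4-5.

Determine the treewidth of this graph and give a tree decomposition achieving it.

Treewidth 1.
Bags: B1 = {2, 4}  B2 = {1, 4}  B3 = {3, 4}  B4 = {4, 5}  B5 = {0, 2}
Tree: B1–B2, B2–B3, B1–B4, B1–B5

Each bag holds 2 vertices, so the decomposition has width 1, which upper-bounds the treewidth. Since G has at least one edge (e.g. 4–2), it is not an edgeless graph, so tw(G) ≥ 1. Hence tw(G) = 1 exactly.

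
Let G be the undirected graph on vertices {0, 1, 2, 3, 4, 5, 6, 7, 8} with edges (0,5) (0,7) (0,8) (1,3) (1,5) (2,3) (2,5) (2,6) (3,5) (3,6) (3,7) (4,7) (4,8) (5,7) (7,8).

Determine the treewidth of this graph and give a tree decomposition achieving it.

Treewidth 2.
One optimal decomposition is:
Bags: B1 = {0, 5, 7}  B2 = {0, 7, 8}  B3 = {3, 5, 7}  B4 = {2, 3, 5}  B5 = {1, 3, 5}  B6 = {2, 3, 6}  B7 = {4, 7, 8}
Tree: B1–B2, B1–B3, B3–B4, B3–B5, B4–B6, B2–B7

Every bag has size at most 3, so the width is 3 − 1 = 2 and tw(G) ≤ 2. On the other hand G contains the 3-clique {0, 7, 8}. A clique must lie in a single bag of any decomposition, so no decomposition can have width below 2. Hence tw(G) = 2 exactly.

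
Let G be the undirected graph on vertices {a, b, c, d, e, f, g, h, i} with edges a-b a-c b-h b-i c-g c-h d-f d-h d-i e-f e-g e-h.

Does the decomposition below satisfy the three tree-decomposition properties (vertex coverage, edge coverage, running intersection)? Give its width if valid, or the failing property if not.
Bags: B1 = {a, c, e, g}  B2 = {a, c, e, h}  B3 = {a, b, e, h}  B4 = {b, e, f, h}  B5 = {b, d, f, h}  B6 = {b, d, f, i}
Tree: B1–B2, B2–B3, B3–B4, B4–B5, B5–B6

Yes; width 3.

Vertex coverage: the bags together contain {a, b, c, d, e, f, g, h, i}, the full vertex set. Edge coverage: each edge of G has both endpoints in at least one bag. Running intersection: for every vertex, the bags containing it form a connected subtree. All three properties hold, so this is a valid tree decomposition of width max|bag| − 1 = 3, and hence tw(G) ≤ 3.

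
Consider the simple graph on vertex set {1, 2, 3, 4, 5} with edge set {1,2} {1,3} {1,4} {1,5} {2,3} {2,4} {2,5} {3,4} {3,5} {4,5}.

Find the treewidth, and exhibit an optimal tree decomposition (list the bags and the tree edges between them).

With just one bag of size 5, the width is 5 − 1 = 4, so tw(G) ≤ 4. On the other hand G contains the 5-clique {1, 2, 3, 4, 5}. A clique must lie in a single bag of any decomposition, so no decomposition can have width below 4. Combining the bounds, tw(G) = 4.

Treewidth 4.
Bags: B1 = {1, 2, 3, 4, 5}
Tree: (single bag)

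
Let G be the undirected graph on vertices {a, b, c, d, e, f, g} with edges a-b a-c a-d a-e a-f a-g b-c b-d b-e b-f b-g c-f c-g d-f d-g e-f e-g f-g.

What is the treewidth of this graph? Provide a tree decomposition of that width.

Treewidth 4.
Bags: B1 = {a, b, e, f, g}  B2 = {a, b, d, f, g}  B3 = {a, b, c, f, g}
Tree: B1–B2, B1–B3

The largest bag has 5 vertices, giving width 4; this decomposition certifies tw(G) ≤ 4. Conversely, {a, b, d, f, g} is a clique of size 5, and the vertices of any clique must share a bag in every tree decomposition; so some bag has ≥ 5 vertices and tw(G) ≥ 4. Therefore the treewidth is 4.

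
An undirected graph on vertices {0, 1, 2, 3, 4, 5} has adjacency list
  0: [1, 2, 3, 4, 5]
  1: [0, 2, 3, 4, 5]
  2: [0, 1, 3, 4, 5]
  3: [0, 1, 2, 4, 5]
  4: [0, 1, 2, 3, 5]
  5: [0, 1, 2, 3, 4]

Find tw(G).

A width-5 tree decomposition is:
Bags: B1 = {0, 1, 2, 3, 4, 5}
Tree: (single bag)
With just one bag of size 6, the width is 6 − 1 = 5, so tw(G) ≤ 5. On the other hand G contains the 6-clique {0, 1, 2, 3, 4, 5}. A clique must lie in a single bag of any decomposition, so no decomposition can have width below 5. Combining the bounds, tw(G) = 5.

5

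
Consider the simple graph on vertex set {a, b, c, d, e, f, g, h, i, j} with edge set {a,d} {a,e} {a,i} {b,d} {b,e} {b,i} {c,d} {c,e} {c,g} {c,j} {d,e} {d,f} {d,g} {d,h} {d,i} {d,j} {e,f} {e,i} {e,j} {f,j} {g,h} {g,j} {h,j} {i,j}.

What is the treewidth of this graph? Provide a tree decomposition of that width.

Treewidth 3.
Bags: B1 = {d, e, i, j}  B2 = {a, d, e, i}  B3 = {c, d, e, j}  B4 = {d, e, f, j}  B5 = {c, d, g, j}  B6 = {b, d, e, i}  B7 = {d, g, h, j}
Tree: B1–B2, B1–B3, B3–B4, B3–B5, B1–B6, B5–B7

Every bag has size at most 4, so the width is 4 − 1 = 3 and tw(G) ≤ 3. Conversely, {d, g, h, j} is a clique of size 4, and the vertices of any clique must share a bag in every tree decomposition; so some bag has ≥ 4 vertices and tw(G) ≥ 3. Therefore the treewidth is 3.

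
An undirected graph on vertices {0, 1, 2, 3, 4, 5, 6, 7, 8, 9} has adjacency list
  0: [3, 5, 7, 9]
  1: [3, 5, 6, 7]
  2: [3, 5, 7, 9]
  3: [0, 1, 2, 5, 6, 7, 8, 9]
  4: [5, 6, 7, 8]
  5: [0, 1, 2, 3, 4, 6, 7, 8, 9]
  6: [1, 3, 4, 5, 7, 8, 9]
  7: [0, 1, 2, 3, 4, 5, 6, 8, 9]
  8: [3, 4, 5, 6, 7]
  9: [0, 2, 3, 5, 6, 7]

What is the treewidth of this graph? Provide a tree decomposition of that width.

Every bag has size at most 5, so the width is 5 − 1 = 4 and tw(G) ≤ 4. Conversely, {0, 3, 5, 7, 9} is a clique of size 5, and the vertices of any clique must share a bag in every tree decomposition; so some bag has ≥ 5 vertices and tw(G) ≥ 4. Therefore the treewidth is 4.

Treewidth 4.
One such decomposition:
Bags: B1 = {3, 5, 6, 7, 9}  B2 = {3, 5, 6, 7, 8}  B3 = {2, 3, 5, 7, 9}  B4 = {1, 3, 5, 6, 7}  B5 = {4, 5, 6, 7, 8}  B6 = {0, 3, 5, 7, 9}
Tree: B1–B2, B1–B3, B2–B4, B2–B5, B1–B6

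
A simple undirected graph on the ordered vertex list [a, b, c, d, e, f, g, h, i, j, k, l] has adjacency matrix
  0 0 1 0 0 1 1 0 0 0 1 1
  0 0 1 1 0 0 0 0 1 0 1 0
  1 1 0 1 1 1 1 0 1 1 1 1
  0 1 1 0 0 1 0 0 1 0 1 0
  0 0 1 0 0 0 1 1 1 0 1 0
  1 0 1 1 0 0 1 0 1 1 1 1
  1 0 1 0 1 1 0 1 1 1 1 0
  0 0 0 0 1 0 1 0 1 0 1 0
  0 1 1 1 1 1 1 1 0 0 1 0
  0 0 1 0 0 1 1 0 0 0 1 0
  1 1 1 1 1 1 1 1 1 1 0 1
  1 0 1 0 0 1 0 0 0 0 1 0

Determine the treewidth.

4

A width-4 tree decomposition is:
Bags: B1 = {c, f, g, i, k}  B2 = {c, e, g, i, k}  B3 = {a, c, f, g, k}  B4 = {c, d, f, i, k}  B5 = {c, f, g, j, k}  B6 = {a, c, f, k, l}  B7 = {b, c, d, i, k}  B8 = {e, g, h, i, k}
Tree: B1–B2, B1–B3, B1–B4, B1–B5, B3–B6, B4–B7, B2–B8
Each bag holds 5 vertices, so the decomposition has width 4, which upper-bounds the treewidth. Conversely, {e, g, h, i, k} is a clique of size 5, and the vertices of any clique must share a bag in every tree decomposition; so some bag has ≥ 5 vertices and tw(G) ≥ 4. The upper and lower bounds meet at 4, so that is the treewidth.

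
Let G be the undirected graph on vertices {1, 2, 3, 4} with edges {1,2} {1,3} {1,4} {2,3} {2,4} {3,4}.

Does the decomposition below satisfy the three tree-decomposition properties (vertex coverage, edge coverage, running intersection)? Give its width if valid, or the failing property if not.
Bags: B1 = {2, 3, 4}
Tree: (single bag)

No — vertex 1 appears in no bag.

A tree decomposition must satisfy three properties: every vertex lies in some bag; for every edge, both endpoints lie together in some bag; and for every vertex, the bags containing it form a connected subtree. Here vertex 1 appears in no bag, so the decomposition is invalid.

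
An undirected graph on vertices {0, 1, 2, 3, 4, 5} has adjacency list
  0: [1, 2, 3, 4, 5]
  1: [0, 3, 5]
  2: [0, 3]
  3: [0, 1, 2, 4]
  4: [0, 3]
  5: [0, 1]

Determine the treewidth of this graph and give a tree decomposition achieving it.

Treewidth 2.
One such decomposition:
Bags: B1 = {0, 1, 3}  B2 = {0, 3, 4}  B3 = {0, 2, 3}  B4 = {0, 1, 5}
Tree: B1–B2, B2–B3, B1–B4

Every bag has size at most 3, so the width is 3 − 1 = 2 and tw(G) ≤ 2. For the lower bound, the 3 vertices {0, 1, 3} are pairwise adjacent, and any tree decomposition puts a clique entirely inside one bag — forcing width ≥ 2. Combining the bounds, tw(G) = 2.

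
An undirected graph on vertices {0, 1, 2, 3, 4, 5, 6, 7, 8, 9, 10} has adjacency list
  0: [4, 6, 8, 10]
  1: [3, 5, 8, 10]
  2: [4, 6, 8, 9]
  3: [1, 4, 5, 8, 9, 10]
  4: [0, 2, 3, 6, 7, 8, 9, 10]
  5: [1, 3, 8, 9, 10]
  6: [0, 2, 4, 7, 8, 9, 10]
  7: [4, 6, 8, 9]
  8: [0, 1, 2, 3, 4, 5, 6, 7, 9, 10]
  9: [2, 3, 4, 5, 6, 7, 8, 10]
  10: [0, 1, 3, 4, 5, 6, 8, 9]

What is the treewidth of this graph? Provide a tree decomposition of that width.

Each bag holds 5 vertices, so the decomposition has width 4, which upper-bounds the treewidth. For the lower bound, the 5 vertices {1, 3, 5, 8, 10} are pairwise adjacent, and any tree decomposition puts a clique entirely inside one bag — forcing width ≥ 4. Hence tw(G) = 4 exactly.

Treewidth 4.
One optimal decomposition is:
Bags: B1 = {4, 6, 8, 9, 10}  B2 = {4, 6, 7, 8, 9}  B3 = {0, 4, 6, 8, 10}  B4 = {2, 4, 6, 8, 9}  B5 = {3, 4, 8, 9, 10}  B6 = {3, 5, 8, 9, 10}  B7 = {1, 3, 5, 8, 10}
Tree: B1–B2, B1–B3, B1–B4, B1–B5, B5–B6, B6–B7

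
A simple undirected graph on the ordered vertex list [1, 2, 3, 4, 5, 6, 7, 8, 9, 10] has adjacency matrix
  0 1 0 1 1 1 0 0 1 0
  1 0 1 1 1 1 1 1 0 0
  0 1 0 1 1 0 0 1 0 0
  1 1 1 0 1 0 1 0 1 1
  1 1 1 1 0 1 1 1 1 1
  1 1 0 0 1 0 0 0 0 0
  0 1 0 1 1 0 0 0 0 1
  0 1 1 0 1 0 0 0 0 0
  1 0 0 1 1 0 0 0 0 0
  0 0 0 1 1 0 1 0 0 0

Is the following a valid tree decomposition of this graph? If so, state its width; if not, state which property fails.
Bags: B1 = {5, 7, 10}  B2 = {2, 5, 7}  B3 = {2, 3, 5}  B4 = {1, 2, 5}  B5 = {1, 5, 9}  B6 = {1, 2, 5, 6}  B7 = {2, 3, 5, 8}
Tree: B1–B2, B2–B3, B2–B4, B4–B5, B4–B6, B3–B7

A tree decomposition must satisfy three properties: every vertex lies in some bag; for every edge, both endpoints lie together in some bag; and for every vertex, the bags containing it form a connected subtree. Here vertex 4 appears in no bag, so the decomposition is invalid.

No — vertex 4 appears in no bag.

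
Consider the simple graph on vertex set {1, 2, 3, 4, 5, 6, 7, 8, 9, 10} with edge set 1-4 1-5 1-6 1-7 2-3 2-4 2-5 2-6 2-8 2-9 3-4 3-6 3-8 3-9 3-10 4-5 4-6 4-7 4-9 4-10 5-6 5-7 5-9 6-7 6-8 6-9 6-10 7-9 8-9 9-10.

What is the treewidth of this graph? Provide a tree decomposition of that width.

The largest bag has 5 vertices, giving width 4; this decomposition certifies tw(G) ≤ 4. For the lower bound, the 5 vertices {2, 3, 6, 8, 9} are pairwise adjacent, and any tree decomposition puts a clique entirely inside one bag — forcing width ≥ 4. The upper and lower bounds meet at 4, so that is the treewidth.

Treewidth 4.
One optimal decomposition is:
Bags: B1 = {2, 3, 6, 8, 9}  B2 = {2, 3, 4, 6, 9}  B3 = {2, 4, 5, 6, 9}  B4 = {4, 5, 6, 7, 9}  B5 = {1, 4, 5, 6, 7}  B6 = {3, 4, 6, 9, 10}
Tree: B1–B2, B2–B3, B3–B4, B4–B5, B2–B6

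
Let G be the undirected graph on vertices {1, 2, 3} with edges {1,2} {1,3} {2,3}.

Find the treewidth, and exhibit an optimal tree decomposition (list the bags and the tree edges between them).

Treewidth 2.
One such decomposition:
Bags: B1 = {1, 2, 3}
Tree: (single bag)

A single bag containing all 3 vertices is trivially a valid decomposition of width 2. For the lower bound, the 3 vertices {1, 2, 3} are pairwise adjacent, and any tree decomposition puts a clique entirely inside one bag — forcing width ≥ 2. Hence tw(G) = 2 exactly.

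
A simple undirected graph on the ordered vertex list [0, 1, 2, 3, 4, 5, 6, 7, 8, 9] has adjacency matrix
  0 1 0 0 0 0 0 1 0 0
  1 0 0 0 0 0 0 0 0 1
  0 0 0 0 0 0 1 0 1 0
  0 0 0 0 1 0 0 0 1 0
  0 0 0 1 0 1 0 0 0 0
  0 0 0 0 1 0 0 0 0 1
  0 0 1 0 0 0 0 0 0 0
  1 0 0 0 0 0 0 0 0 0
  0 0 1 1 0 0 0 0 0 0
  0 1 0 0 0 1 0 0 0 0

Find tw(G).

A width-1 tree decomposition is:
Bags: B1 = {0, 7}  B2 = {0, 1}  B3 = {1, 9}  B4 = {5, 9}  B5 = {4, 5}  B6 = {3, 4}  B7 = {3, 8}  B8 = {2, 8}  B9 = {2, 6}
Tree: B1–B2, B2–B3, B3–B4, B4–B5, B5–B6, B6–B7, B7–B8, B8–B9
Every bag has size at most 2, so the width is 2 − 1 = 1 and tw(G) ≤ 1. G has an edge, so its treewidth is at least 1. The upper and lower bounds meet at 1, so that is the treewidth.

1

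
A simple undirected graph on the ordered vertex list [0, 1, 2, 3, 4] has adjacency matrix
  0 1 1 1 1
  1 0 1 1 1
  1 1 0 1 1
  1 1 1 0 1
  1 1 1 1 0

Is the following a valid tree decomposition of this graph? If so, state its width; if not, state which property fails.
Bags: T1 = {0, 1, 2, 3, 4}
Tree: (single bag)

Yes; width 4.

Vertex coverage: the bags together contain {0, 1, 2, 3, 4}, the full vertex set. Edge coverage: each edge of G has both endpoints in at least one bag. Running intersection: for every vertex, the bags containing it form a connected subtree. All three properties hold, so this is a valid tree decomposition of width max|bag| − 1 = 4, and hence tw(G) ≤ 4.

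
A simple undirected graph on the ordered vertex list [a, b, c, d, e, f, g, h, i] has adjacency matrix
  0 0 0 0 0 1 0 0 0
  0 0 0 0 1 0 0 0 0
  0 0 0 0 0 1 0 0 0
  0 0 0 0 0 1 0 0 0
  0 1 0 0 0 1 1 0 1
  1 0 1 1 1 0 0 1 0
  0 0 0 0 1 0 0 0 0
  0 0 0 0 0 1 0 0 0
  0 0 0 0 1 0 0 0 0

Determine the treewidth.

A width-1 tree decomposition is:
Bags: B1 = {b, e}  B2 = {e, g}  B3 = {e, f}  B4 = {a, f}  B5 = {c, f}  B6 = {f, h}  B7 = {e, i}  B8 = {d, f}
Tree: B1–B2, B2–B3, B3–B4, B4–B5, B3–B6, B3–B7, B3–B8
Every bag has size at most 2, so the width is 2 − 1 = 1 and tw(G) ≤ 1. Since G has at least one edge (e.g. b–e), it is not an edgeless graph, so tw(G) ≥ 1. Hence tw(G) = 1 exactly.

1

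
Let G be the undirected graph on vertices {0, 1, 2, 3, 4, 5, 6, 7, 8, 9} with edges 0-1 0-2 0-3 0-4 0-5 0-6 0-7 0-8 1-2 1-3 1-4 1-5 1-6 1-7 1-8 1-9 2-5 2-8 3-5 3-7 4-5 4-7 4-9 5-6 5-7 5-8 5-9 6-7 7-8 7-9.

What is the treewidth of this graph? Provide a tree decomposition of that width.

Treewidth 4.
Bags: B1 = {0, 1, 5, 7, 8}  B2 = {0, 1, 2, 5, 8}  B3 = {0, 1, 4, 5, 7}  B4 = {0, 1, 5, 6, 7}  B5 = {0, 1, 3, 5, 7}  B6 = {1, 4, 5, 7, 9}
Tree: B1–B2, B1–B3, B3–B4, B1–B5, B3–B6

Each bag holds 5 vertices, so the decomposition has width 4, which upper-bounds the treewidth. Conversely, {0, 1, 2, 5, 8} is a clique of size 5, and the vertices of any clique must share a bag in every tree decomposition; so some bag has ≥ 5 vertices and tw(G) ≥ 4. The upper and lower bounds meet at 4, so that is the treewidth.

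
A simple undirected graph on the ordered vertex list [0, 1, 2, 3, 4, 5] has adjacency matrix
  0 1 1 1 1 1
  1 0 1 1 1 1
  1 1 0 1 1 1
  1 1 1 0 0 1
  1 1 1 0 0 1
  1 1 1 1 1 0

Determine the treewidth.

A width-4 tree decomposition is:
Bags: B1 = {0, 1, 2, 4, 5}  B2 = {0, 1, 2, 3, 5}
Tree: B1–B2
Each bag holds 5 vertices, so the decomposition has width 4, which upper-bounds the treewidth. For the lower bound, the 5 vertices {0, 1, 2, 3, 5} are pairwise adjacent, and any tree decomposition puts a clique entirely inside one bag — forcing width ≥ 4. Hence tw(G) = 4 exactly.

4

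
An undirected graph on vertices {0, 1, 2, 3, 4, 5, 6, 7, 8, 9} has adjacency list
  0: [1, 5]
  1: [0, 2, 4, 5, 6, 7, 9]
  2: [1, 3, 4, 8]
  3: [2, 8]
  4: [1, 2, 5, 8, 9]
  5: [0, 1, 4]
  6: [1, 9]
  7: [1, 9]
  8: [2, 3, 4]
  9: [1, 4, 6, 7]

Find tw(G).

A width-2 tree decomposition is:
Bags: B1 = {1, 4, 5}  B2 = {1, 2, 4}  B3 = {1, 4, 9}  B4 = {1, 7, 9}  B5 = {1, 6, 9}  B6 = {2, 4, 8}  B7 = {0, 1, 5}  B8 = {2, 3, 8}
Tree: B1–B2, B2–B3, B3–B4, B4–B5, B2–B6, B1–B7, B6–B8
Every bag has size at most 3, so the width is 3 − 1 = 2 and tw(G) ≤ 2. For the lower bound, the 3 vertices {2, 3, 8} are pairwise adjacent, and any tree decomposition puts a clique entirely inside one bag — forcing width ≥ 2. The upper and lower bounds meet at 2, so that is the treewidth.

2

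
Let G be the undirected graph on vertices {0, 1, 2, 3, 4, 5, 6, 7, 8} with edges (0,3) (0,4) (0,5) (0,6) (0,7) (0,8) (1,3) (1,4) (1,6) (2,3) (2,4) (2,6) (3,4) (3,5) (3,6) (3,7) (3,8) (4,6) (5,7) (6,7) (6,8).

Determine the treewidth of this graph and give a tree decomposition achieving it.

Treewidth 3.
One optimal decomposition is:
Bags: B1 = {0, 3, 4, 6}  B2 = {2, 3, 4, 6}  B3 = {0, 3, 6, 8}  B4 = {1, 3, 4, 6}  B5 = {0, 3, 6, 7}  B6 = {0, 3, 5, 7}
Tree: B1–B2, B1–B3, B1–B4, B3–B5, B5–B6

Every bag has size at most 4, so the width is 4 − 1 = 3 and tw(G) ≤ 3. On the other hand G contains the 4-clique {0, 3, 5, 7}. A clique must lie in a single bag of any decomposition, so no decomposition can have width below 3. Therefore the treewidth is 3.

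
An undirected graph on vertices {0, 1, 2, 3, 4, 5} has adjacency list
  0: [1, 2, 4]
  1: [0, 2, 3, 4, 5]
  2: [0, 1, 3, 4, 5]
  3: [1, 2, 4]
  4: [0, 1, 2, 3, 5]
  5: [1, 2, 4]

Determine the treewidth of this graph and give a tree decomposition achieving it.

Every bag has size at most 4, so the width is 4 − 1 = 3 and tw(G) ≤ 3. On the other hand G contains the 4-clique {0, 1, 2, 4}. A clique must lie in a single bag of any decomposition, so no decomposition can have width below 3. Therefore the treewidth is 3.

Treewidth 3.
One optimal decomposition is:
Bags: B1 = {1, 2, 4, 5}  B2 = {1, 2, 3, 4}  B3 = {0, 1, 2, 4}
Tree: B1–B2, B1–B3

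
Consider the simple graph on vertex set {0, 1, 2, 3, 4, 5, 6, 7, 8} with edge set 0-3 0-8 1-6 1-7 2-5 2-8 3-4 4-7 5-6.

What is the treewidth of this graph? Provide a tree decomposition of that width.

Every bag has size at most 3, so the width is 3 − 1 = 2 and tw(G) ≤ 2. The edges 8–2–5–6–1–7–4–3–0–8 form a cycle, so G is not a tree and its treewidth is at least 2. Therefore the treewidth is 2.

Treewidth 2.
One such decomposition:
Bags: B1 = {2, 5, 8}  B2 = {5, 6, 8}  B3 = {1, 6, 8}  B4 = {1, 7, 8}  B5 = {4, 7, 8}  B6 = {3, 4, 8}  B7 = {0, 3, 8}
Tree: B1–B2, B2–B3, B3–B4, B4–B5, B5–B6, B6–B7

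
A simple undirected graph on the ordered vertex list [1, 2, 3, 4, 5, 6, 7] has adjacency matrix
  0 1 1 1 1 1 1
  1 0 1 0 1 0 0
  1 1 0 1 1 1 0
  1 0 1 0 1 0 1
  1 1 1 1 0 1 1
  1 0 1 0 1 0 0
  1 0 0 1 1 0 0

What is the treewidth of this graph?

A width-3 tree decomposition is:
Bags: B1 = {1, 2, 3, 5}  B2 = {1, 3, 4, 5}  B3 = {1, 3, 5, 6}  B4 = {1, 4, 5, 7}
Tree: B1–B2, B2–B3, B2–B4
Every bag has size at most 4, so the width is 4 − 1 = 3 and tw(G) ≤ 3. Conversely, {1, 2, 3, 5} is a clique of size 4, and the vertices of any clique must share a bag in every tree decomposition; so some bag has ≥ 4 vertices and tw(G) ≥ 3. Hence tw(G) = 3 exactly.

3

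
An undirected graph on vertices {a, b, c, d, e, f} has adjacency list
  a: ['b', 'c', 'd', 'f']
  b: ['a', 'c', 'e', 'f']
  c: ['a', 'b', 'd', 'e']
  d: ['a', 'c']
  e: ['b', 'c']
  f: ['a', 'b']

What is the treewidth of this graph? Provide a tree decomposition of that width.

Each bag holds 3 vertices, so the decomposition has width 2, which upper-bounds the treewidth. For the lower bound, the 3 vertices {b, c, e} are pairwise adjacent, and any tree decomposition puts a clique entirely inside one bag — forcing width ≥ 2. Hence tw(G) = 2 exactly.

Treewidth 2.
One such decomposition:
Bags: B1 = {a, b, c}  B2 = {b, c, e}  B3 = {a, c, d}  B4 = {a, b, f}
Tree: B1–B2, B1–B3, B1–B4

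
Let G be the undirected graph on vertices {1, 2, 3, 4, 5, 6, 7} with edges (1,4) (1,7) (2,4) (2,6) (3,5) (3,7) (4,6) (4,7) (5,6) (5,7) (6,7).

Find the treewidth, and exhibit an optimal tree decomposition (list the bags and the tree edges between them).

Every bag has size at most 3, so the width is 3 − 1 = 2 and tw(G) ≤ 2. Conversely, {2, 4, 6} is a clique of size 3, and the vertices of any clique must share a bag in every tree decomposition; so some bag has ≥ 3 vertices and tw(G) ≥ 2. Combining the bounds, tw(G) = 2.

Treewidth 2.
Bags: B1 = {4, 6, 7}  B2 = {5, 6, 7}  B3 = {3, 5, 7}  B4 = {1, 4, 7}  B5 = {2, 4, 6}
Tree: B1–B2, B2–B3, B1–B4, B1–B5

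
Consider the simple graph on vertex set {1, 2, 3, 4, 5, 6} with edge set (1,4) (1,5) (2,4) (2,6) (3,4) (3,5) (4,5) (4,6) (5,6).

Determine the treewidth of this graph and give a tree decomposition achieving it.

The largest bag has 3 vertices, giving width 2; this decomposition certifies tw(G) ≤ 2. Conversely, {2, 4, 6} is a clique of size 3, and the vertices of any clique must share a bag in every tree decomposition; so some bag has ≥ 3 vertices and tw(G) ≥ 2. Combining the bounds, tw(G) = 2.

Treewidth 2.
Bags: B1 = {1, 4, 5}  B2 = {3, 4, 5}  B3 = {4, 5, 6}  B4 = {2, 4, 6}
Tree: B1–B2, B1–B3, B3–B4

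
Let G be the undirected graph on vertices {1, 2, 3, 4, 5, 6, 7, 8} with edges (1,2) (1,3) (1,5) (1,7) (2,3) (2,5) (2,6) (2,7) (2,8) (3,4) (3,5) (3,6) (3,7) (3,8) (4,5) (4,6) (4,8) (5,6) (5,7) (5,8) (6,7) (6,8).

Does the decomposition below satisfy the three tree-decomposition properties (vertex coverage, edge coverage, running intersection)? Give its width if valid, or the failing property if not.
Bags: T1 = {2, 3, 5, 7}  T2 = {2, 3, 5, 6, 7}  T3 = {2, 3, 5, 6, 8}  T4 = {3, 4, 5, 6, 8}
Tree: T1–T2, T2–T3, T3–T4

No — vertex 1 appears in no bag.

A tree decomposition must satisfy three properties: every vertex lies in some bag; for every edge, both endpoints lie together in some bag; and for every vertex, the bags containing it form a connected subtree. Here vertex 1 appears in no bag, so the decomposition is invalid.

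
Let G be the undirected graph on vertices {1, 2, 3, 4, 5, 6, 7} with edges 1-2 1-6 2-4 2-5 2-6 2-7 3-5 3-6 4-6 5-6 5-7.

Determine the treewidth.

A width-2 tree decomposition is:
Bags: B1 = {1, 2, 6}  B2 = {2, 5, 6}  B3 = {3, 5, 6}  B4 = {2, 5, 7}  B5 = {2, 4, 6}
Tree: B1–B2, B2–B3, B2–B4, B1–B5
The largest bag has 3 vertices, giving width 2; this decomposition certifies tw(G) ≤ 2. For the lower bound, the 3 vertices {1, 2, 6} are pairwise adjacent, and any tree decomposition puts a clique entirely inside one bag — forcing width ≥ 2. Combining the bounds, tw(G) = 2.

2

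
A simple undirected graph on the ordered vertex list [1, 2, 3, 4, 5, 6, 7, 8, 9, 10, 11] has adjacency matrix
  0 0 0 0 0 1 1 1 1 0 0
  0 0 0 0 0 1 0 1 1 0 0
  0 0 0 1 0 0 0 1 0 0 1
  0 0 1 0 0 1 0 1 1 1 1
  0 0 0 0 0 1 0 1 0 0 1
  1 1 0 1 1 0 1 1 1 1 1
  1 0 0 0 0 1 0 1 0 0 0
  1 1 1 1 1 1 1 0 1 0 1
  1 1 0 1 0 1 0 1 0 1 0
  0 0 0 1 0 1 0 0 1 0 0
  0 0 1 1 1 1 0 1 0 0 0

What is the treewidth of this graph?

3

A width-3 tree decomposition is:
Bags: B1 = {1, 6, 8, 9}  B2 = {4, 6, 8, 9}  B3 = {4, 6, 8, 11}  B4 = {1, 6, 7, 8}  B5 = {5, 6, 8, 11}  B6 = {3, 4, 8, 11}  B7 = {4, 6, 9, 10}  B8 = {2, 6, 8, 9}
Tree: B1–B2, B2–B3, B1–B4, B3–B5, B3–B6, B2–B7, B1–B8
The largest bag has 4 vertices, giving width 3; this decomposition certifies tw(G) ≤ 3. Conversely, {3, 4, 8, 11} is a clique of size 4, and the vertices of any clique must share a bag in every tree decomposition; so some bag has ≥ 4 vertices and tw(G) ≥ 3. Combining the bounds, tw(G) = 3.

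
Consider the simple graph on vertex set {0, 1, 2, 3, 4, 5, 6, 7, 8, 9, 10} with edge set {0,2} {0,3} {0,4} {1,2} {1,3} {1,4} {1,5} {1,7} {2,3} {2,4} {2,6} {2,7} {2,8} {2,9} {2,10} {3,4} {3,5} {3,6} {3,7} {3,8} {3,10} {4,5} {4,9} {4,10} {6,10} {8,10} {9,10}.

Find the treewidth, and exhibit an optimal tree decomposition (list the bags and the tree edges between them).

Treewidth 3.
One such decomposition:
Bags: B1 = {2, 3, 4, 10}  B2 = {2, 4, 9, 10}  B3 = {2, 3, 8, 10}  B4 = {1, 2, 3, 4}  B5 = {0, 2, 3, 4}  B6 = {1, 3, 4, 5}  B7 = {1, 2, 3, 7}  B8 = {2, 3, 6, 10}
Tree: B1–B2, B1–B3, B1–B4, B1–B5, B4–B6, B4–B7, B3–B8

Every bag has size at most 4, so the width is 4 − 1 = 3 and tw(G) ≤ 3. For the lower bound, the 4 vertices {2, 4, 9, 10} are pairwise adjacent, and any tree decomposition puts a clique entirely inside one bag — forcing width ≥ 3. Therefore the treewidth is 3.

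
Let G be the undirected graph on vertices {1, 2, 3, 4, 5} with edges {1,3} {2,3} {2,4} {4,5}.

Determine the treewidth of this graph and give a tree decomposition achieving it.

Treewidth 1.
One optimal decomposition is:
Bags: B1 = {4, 5}  B2 = {2, 4}  B3 = {2, 3}  B4 = {1, 3}
Tree: B1–B2, B2–B3, B3–B4

Each bag holds 2 vertices, so the decomposition has width 1, which upper-bounds the treewidth. G has an edge, so its treewidth is at least 1. The upper and lower bounds meet at 1, so that is the treewidth.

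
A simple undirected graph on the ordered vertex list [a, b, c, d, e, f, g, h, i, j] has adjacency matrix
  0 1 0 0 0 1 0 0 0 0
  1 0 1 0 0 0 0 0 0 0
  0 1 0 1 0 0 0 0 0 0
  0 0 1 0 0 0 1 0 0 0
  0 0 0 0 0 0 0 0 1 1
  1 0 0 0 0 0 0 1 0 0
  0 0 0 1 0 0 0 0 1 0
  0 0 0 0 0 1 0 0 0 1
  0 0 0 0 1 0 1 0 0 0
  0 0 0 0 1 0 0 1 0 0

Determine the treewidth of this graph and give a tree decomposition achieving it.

Treewidth 2.
One such decomposition:
Bags: B1 = {a, b, f}  B2 = {b, f, h}  B3 = {b, h, j}  B4 = {b, e, j}  B5 = {b, e, i}  B6 = {b, g, i}  B7 = {b, d, g}  B8 = {b, c, d}
Tree: B1–B2, B2–B3, B3–B4, B4–B5, B5–B6, B6–B7, B7–B8

Each bag holds 3 vertices, so the decomposition has width 2, which upper-bounds the treewidth. For the lower bound, G contains the cycle b–a–f–h–j–e–i–g–d–c–b, so G is not a forest; only forests have treewidth ≤ 1, hence tw(G) ≥ 2. The upper and lower bounds meet at 2, so that is the treewidth.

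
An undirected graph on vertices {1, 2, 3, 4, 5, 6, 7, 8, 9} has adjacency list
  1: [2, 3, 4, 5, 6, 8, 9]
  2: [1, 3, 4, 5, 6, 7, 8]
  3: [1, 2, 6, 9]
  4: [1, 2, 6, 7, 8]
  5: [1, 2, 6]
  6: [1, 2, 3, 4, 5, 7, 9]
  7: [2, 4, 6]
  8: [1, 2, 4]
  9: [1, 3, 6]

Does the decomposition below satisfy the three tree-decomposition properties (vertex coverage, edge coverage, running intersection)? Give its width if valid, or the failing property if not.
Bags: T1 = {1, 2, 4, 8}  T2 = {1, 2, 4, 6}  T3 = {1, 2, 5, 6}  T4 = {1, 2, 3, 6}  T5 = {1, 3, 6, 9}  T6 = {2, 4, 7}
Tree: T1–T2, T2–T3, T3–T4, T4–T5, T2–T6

No — edge (6,7) lies in no bag.

A tree decomposition must satisfy three properties: every vertex lies in some bag; for every edge, both endpoints lie together in some bag; and for every vertex, the bags containing it form a connected subtree. Here edge (6,7) lies in no bag, so the decomposition is invalid.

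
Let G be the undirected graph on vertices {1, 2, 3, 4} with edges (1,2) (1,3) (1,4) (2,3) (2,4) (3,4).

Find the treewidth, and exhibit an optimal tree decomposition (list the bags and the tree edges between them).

With just one bag of size 4, the width is 4 − 1 = 3, so tw(G) ≤ 3. On the other hand G contains the 4-clique {1, 2, 3, 4}. A clique must lie in a single bag of any decomposition, so no decomposition can have width below 3. The upper and lower bounds meet at 3, so that is the treewidth.

Treewidth 3.
One such decomposition:
Bags: B1 = {1, 2, 3, 4}
Tree: (single bag)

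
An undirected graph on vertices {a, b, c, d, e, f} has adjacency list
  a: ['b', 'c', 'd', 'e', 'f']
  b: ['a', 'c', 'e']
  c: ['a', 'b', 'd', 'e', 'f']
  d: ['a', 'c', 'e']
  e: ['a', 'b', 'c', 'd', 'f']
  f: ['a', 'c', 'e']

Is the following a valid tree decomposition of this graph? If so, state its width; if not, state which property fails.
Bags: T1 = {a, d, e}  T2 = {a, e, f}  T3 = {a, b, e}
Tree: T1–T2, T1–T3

No — vertex c appears in no bag.

A tree decomposition must satisfy three properties: every vertex lies in some bag; for every edge, both endpoints lie together in some bag; and for every vertex, the bags containing it form a connected subtree. Here vertex c appears in no bag, so the decomposition is invalid.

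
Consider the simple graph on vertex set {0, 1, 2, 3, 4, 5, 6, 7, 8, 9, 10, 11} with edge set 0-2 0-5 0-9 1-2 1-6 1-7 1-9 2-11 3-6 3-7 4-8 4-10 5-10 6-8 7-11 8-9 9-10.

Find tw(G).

A width-3 tree decomposition is:
Bags: B1 = {4, 5, 8, 10}  B2 = {5, 8, 9, 10}  B3 = {0, 5, 8, 9}  B4 = {0, 6, 8, 9}  B5 = {0, 1, 6, 9}  B6 = {0, 1, 2, 6}  B7 = {1, 2, 3, 6}  B8 = {1, 2, 3, 7}  B9 = {2, 3, 7, 11}
Tree: B1–B2, B2–B3, B3–B4, B4–B5, B5–B6, B6–B7, B7–B8, B8–B9
Each bag holds 4 vertices, so the decomposition has width 3, which upper-bounds the treewidth. For the lower bound: the 4 vertex sets {4,5,10}, {8}, {9}, {0,1,2,6} are disjoint, each induces a connected subgraph, and every pair is joined by at least one edge of G. Contracting each set to a single vertex therefore yields K_{4} as a minor, and since treewidth is minor-monotone, tw(G) ≥ tw(K_{4}) = 3. Hence tw(G) = 3 exactly.

3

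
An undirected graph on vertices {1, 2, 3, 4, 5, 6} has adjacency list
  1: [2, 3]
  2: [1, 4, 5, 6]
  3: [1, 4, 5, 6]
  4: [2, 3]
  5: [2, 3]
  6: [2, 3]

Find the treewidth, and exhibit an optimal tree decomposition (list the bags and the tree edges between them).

Treewidth 2.
One optimal decomposition is:
Bags: B1 = {1, 2, 3}  B2 = {2, 3, 6}  B3 = {2, 3, 4}  B4 = {2, 3, 5}
Tree: B1–B2, B2–B3, B3–B4

Every bag has size at most 3, so the width is 3 − 1 = 2 and tw(G) ≤ 2. Since 1–2–6–3–1 is a cycle in G, G is not acyclic. Forests are exactly the graphs of treewidth ≤ 1, so tw(G) ≥ 2. The upper and lower bounds meet at 2, so that is the treewidth.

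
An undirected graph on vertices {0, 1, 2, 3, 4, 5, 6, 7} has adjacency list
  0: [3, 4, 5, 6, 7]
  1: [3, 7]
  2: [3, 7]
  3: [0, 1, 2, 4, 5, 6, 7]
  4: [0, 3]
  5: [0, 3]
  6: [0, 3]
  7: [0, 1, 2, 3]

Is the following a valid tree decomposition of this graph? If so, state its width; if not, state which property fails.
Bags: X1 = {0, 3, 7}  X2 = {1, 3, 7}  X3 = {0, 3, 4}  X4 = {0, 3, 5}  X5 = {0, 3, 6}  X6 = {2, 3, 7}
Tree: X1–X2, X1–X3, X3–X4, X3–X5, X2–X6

Yes; width 2.

Vertex coverage: the bags together contain {0, 1, 2, 3, 4, 5, 6, 7}, the full vertex set. Edge coverage: each edge of G has both endpoints in at least one bag. Running intersection: for every vertex, the bags containing it form a connected subtree. All three properties hold, so this is a valid tree decomposition of width max|bag| − 1 = 2, and hence tw(G) ≤ 2.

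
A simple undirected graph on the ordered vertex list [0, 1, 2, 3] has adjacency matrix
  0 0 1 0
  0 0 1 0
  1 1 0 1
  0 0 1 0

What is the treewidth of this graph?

1

A width-1 tree decomposition is:
Bags: B1 = {2, 3}  B2 = {0, 2}  B3 = {1, 2}
Tree: B1–B2, B1–B3
The largest bag has 2 vertices, giving width 1; this decomposition certifies tw(G) ≤ 1. Since G has at least one edge (e.g. 2–3), it is not an edgeless graph, so tw(G) ≥ 1. Hence tw(G) = 1 exactly.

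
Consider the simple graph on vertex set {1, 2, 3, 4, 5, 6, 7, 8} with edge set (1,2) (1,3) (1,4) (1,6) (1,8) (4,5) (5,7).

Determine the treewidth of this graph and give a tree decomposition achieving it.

Treewidth 1.
One optimal decomposition is:
Bags: B1 = {1, 3}  B2 = {1, 4}  B3 = {1, 2}  B4 = {1, 8}  B5 = {1, 6}  B6 = {4, 5}  B7 = {5, 7}
Tree: B1–B2, B1–B3, B2–B4, B3–B5, B2–B6, B6–B7

Each bag holds 2 vertices, so the decomposition has width 1, which upper-bounds the treewidth. G has an edge, so its treewidth is at least 1. Therefore the treewidth is 1.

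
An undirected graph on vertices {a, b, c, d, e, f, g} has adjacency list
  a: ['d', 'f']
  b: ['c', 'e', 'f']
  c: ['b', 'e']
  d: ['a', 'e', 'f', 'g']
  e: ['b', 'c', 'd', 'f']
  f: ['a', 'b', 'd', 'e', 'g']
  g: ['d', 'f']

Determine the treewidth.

2

A width-2 tree decomposition is:
Bags: B1 = {b, e, f}  B2 = {d, e, f}  B3 = {d, f, g}  B4 = {a, d, f}  B5 = {b, c, e}
Tree: B1–B2, B2–B3, B2–B4, B1–B5
Each bag holds 3 vertices, so the decomposition has width 2, which upper-bounds the treewidth. Conversely, {b, c, e} is a clique of size 3, and the vertices of any clique must share a bag in every tree decomposition; so some bag has ≥ 3 vertices and tw(G) ≥ 2. Therefore the treewidth is 2.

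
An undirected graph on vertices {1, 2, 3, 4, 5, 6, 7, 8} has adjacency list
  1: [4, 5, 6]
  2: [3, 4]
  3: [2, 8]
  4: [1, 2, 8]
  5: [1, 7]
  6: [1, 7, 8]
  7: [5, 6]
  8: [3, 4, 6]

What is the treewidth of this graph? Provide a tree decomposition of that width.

Treewidth 2.
One such decomposition:
Bags: B1 = {5, 6, 7}  B2 = {1, 5, 6}  B3 = {1, 6, 8}  B4 = {1, 4, 8}  B5 = {3, 4, 8}  B6 = {2, 3, 4}
Tree: B1–B2, B2–B3, B3–B4, B4–B5, B5–B6

The largest bag has 3 vertices, giving width 2; this decomposition certifies tw(G) ≤ 2. The edges 7–5–1–6–7 form a cycle, so G is not a tree and its treewidth is at least 2. The upper and lower bounds meet at 2, so that is the treewidth.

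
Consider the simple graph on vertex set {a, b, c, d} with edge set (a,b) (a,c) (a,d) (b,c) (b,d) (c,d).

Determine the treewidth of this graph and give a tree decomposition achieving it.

With just one bag of size 4, the width is 4 − 1 = 3, so tw(G) ≤ 3. On the other hand G contains the 4-clique {a, b, c, d}. A clique must lie in a single bag of any decomposition, so no decomposition can have width below 3. The upper and lower bounds meet at 3, so that is the treewidth.

Treewidth 3.
Bags: B1 = {a, b, c, d}
Tree: (single bag)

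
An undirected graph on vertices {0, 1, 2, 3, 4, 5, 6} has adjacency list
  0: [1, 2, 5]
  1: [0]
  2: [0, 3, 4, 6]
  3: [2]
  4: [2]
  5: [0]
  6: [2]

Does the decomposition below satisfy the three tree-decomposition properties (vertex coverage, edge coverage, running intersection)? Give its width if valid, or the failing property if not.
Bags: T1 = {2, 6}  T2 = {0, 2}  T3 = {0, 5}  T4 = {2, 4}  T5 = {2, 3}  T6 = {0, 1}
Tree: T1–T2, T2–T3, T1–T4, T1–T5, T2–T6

Checking the three conditions: (i) the bags cover all of {0, 1, 2, 3, 4, 5, 6}; (ii) for each edge, some bag contains both endpoints; (iii) the bags containing any fixed vertex form a subtree. All hold, so the decomposition is valid with width 2 − 1 = 1.

Yes; width 1.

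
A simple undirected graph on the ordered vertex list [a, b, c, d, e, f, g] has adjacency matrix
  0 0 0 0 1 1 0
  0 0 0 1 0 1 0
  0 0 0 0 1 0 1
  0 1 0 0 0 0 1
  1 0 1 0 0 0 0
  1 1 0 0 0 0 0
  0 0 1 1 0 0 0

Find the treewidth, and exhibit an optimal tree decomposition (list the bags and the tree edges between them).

Treewidth 2.
One such decomposition:
Bags: B1 = {c, e, g}  B2 = {d, e, g}  B3 = {b, d, e}  B4 = {b, e, f}  B5 = {a, e, f}
Tree: B1–B2, B2–B3, B3–B4, B4–B5

The largest bag has 3 vertices, giving width 2; this decomposition certifies tw(G) ≤ 2. Since e–c–g–d–b–f–a–e is a cycle in G, G is not acyclic. Forests are exactly the graphs of treewidth ≤ 1, so tw(G) ≥ 2. Therefore the treewidth is 2.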